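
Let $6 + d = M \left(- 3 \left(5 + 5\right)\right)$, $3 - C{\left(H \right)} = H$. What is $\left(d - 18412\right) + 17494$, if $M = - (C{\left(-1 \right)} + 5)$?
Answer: $-654$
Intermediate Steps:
$C{\left(H \right)} = 3 - H$
$M = -9$ ($M = - (\left(3 - -1\right) + 5) = - (\left(3 + 1\right) + 5) = - (4 + 5) = \left(-1\right) 9 = -9$)
$d = 264$ ($d = -6 - 9 \left(- 3 \left(5 + 5\right)\right) = -6 - 9 \left(\left(-3\right) 10\right) = -6 - -270 = -6 + 270 = 264$)
$\left(d - 18412\right) + 17494 = \left(264 - 18412\right) + 17494 = -18148 + 17494 = -654$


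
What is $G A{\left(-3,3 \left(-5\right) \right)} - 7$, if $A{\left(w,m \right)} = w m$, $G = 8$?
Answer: $353$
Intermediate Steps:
$A{\left(w,m \right)} = m w$
$G A{\left(-3,3 \left(-5\right) \right)} - 7 = 8 \cdot 3 \left(-5\right) \left(-3\right) - 7 = 8 \left(\left(-15\right) \left(-3\right)\right) - 7 = 8 \cdot 45 - 7 = 360 - 7 = 353$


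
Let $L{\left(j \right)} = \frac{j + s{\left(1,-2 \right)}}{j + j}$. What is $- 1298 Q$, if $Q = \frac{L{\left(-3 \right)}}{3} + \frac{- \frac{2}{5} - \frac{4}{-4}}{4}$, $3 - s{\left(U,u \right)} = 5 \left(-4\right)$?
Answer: $\frac{112277}{90} \approx 1247.5$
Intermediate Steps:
$s{\left(U,u \right)} = 23$ ($s{\left(U,u \right)} = 3 - 5 \left(-4\right) = 3 - -20 = 3 + 20 = 23$)
$L{\left(j \right)} = \frac{23 + j}{2 j}$ ($L{\left(j \right)} = \frac{j + 23}{j + j} = \frac{23 + j}{2 j}$)
$Q = - \frac{173}{180}$ ($Q = \frac{\frac{1}{2} \frac{1}{-3} \left(23 - 3\right)}{3} + \frac{- \frac{2}{5} - \frac{4}{-4}}{4} = \frac{1}{2} \left(- \frac{1}{3}\right) 20 \cdot \frac{1}{3} + \left(\left(-2\right) \frac{1}{5} - -1\right) \frac{1}{4} = \left(- \frac{10}{3}\right) \frac{1}{3} + \left(- \frac{2}{5} + 1\right) \frac{1}{4} = - \frac{10}{9} + \frac{3}{5} \cdot \frac{1}{4} = - \frac{10}{9} + \frac{3}{20} = - \frac{173}{180} \approx -0.96111$)
$- 1298 Q = \left(-1298\right) \left(- \frac{173}{180}\right) = \frac{112277}{90}$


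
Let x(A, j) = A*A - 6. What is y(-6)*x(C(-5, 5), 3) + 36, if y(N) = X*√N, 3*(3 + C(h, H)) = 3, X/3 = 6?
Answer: 36 - 36*I*√6 ≈ 36.0 - 88.182*I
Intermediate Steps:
X = 18 (X = 3*6 = 18)
C(h, H) = -2 (C(h, H) = -3 + (⅓)*3 = -3 + 1 = -2)
x(A, j) = -6 + A² (x(A, j) = A² - 6 = -6 + A²)
y(N) = 18*√N
y(-6)*x(C(-5, 5), 3) + 36 = (18*√(-6))*(-6 + (-2)²) + 36 = (18*(I*√6))*(-6 + 4) + 36 = (18*I*√6)*(-2) + 36 = -36*I*√6 + 36 = 36 - 36*I*√6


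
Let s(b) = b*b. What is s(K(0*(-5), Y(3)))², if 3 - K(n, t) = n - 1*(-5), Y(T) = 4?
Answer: 16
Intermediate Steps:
K(n, t) = -2 - n (K(n, t) = 3 - (n - 1*(-5)) = 3 - (n + 5) = 3 - (5 + n) = 3 + (-5 - n) = -2 - n)
s(b) = b²
s(K(0*(-5), Y(3)))² = ((-2 - 0*(-5))²)² = ((-2 - 1*0)²)² = ((-2 + 0)²)² = ((-2)²)² = 4² = 16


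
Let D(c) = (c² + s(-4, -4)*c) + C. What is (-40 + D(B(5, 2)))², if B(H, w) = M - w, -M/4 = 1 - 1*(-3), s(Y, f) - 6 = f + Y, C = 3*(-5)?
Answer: 93025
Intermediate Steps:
C = -15
s(Y, f) = 6 + Y + f (s(Y, f) = 6 + (f + Y) = 6 + (Y + f) = 6 + Y + f)
M = -16 (M = -4*(1 - 1*(-3)) = -4*(1 + 3) = -4*4 = -16)
B(H, w) = -16 - w
D(c) = -15 + c² - 2*c (D(c) = (c² + (6 - 4 - 4)*c) - 15 = (c² - 2*c) - 15 = -15 + c² - 2*c)
(-40 + D(B(5, 2)))² = (-40 + (-15 + (-16 - 1*2)² - 2*(-16 - 1*2)))² = (-40 + (-15 + (-16 - 2)² - 2*(-16 - 2)))² = (-40 + (-15 + (-18)² - 2*(-18)))² = (-40 + (-15 + 324 + 36))² = (-40 + 345)² = 305² = 93025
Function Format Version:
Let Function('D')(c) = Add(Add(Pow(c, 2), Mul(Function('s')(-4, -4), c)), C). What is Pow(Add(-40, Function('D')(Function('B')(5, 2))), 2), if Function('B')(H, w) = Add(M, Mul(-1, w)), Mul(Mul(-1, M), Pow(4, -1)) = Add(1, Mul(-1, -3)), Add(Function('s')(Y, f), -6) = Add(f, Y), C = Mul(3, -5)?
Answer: 93025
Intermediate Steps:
C = -15
Function('s')(Y, f) = Add(6, Y, f) (Function('s')(Y, f) = Add(6, Add(f, Y)) = Add(6, Add(Y, f)) = Add(6, Y, f))
M = -16 (M = Mul(-4, Add(1, Mul(-1, -3))) = Mul(-4, Add(1, 3)) = Mul(-4, 4) = -16)
Function('B')(H, w) = Add(-16, Mul(-1, w))
Function('D')(c) = Add(-15, Pow(c, 2), Mul(-2, c)) (Function('D')(c) = Add(Add(Pow(c, 2), Mul(Add(6, -4, -4), c)), -15) = Add(Add(Pow(c, 2), Mul(-2, c)), -15) = Add(-15, Pow(c, 2), Mul(-2, c)))
Pow(Add(-40, Function('D')(Function('B')(5, 2))), 2) = Pow(Add(-40, Add(-15, Pow(Add(-16, Mul(-1, 2)), 2), Mul(-2, Add(-16, Mul(-1, 2))))), 2) = Pow(Add(-40, Add(-15, Pow(Add(-16, -2), 2), Mul(-2, Add(-16, -2)))), 2) = Pow(Add(-40, Add(-15, Pow(-18, 2), Mul(-2, -18))), 2) = Pow(Add(-40, Add(-15, 324, 36)), 2) = Pow(Add(-40, 345), 2) = Pow(305, 2) = 93025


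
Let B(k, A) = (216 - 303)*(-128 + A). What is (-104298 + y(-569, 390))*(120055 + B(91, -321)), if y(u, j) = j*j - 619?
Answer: 7507664594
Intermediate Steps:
B(k, A) = 11136 - 87*A (B(k, A) = -87*(-128 + A) = 11136 - 87*A)
y(u, j) = -619 + j² (y(u, j) = j² - 619 = -619 + j²)
(-104298 + y(-569, 390))*(120055 + B(91, -321)) = (-104298 + (-619 + 390²))*(120055 + (11136 - 87*(-321))) = (-104298 + (-619 + 152100))*(120055 + (11136 + 27927)) = (-104298 + 151481)*(120055 + 39063) = 47183*159118 = 7507664594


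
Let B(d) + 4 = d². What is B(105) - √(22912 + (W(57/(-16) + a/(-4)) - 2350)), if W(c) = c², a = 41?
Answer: 11021 - √5312713/16 ≈ 10877.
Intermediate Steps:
B(d) = -4 + d²
B(105) - √(22912 + (W(57/(-16) + a/(-4)) - 2350)) = (-4 + 105²) - √(22912 + ((57/(-16) + 41/(-4))² - 2350)) = (-4 + 11025) - √(22912 + ((57*(-1/16) + 41*(-¼))² - 2350)) = 11021 - √(22912 + ((-57/16 - 41/4)² - 2350)) = 11021 - √(22912 + ((-221/16)² - 2350)) = 11021 - √(22912 + (48841/256 - 2350)) = 11021 - √(22912 - 552759/256) = 11021 - √(5312713/256) = 11021 - √5312713/16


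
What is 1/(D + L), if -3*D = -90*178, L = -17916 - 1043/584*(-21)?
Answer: -584/7322481 ≈ -7.9754e-5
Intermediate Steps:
L = -10441041/584 (L = -17916 - 1043*1/584*(-21) = -17916 - 1043/584*(-21) = -17916 + 21903/584 = -10441041/584 ≈ -17879.)
D = 5340 (D = -(-30)*178 = -⅓*(-16020) = 5340)
1/(D + L) = 1/(5340 - 10441041/584) = 1/(-7322481/584) = -584/7322481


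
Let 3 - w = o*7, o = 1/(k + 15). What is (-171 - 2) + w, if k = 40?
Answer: -9357/55 ≈ -170.13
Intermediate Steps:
o = 1/55 (o = 1/(40 + 15) = 1/55 ≈ 0.018182)
w = 158/55 (w = 3 - 7/55 = 158/55 ≈ 2.8727)
(-171 - 2) + w = (-171 - 2) + 158/55 = -173 + 158/55 = -9357/55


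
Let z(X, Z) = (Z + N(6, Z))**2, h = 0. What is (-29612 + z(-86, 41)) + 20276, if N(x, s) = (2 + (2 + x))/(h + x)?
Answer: -67640/9 ≈ -7515.6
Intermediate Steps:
N(x, s) = (4 + x)/x (N(x, s) = (2 + (2 + x))/(0 + x) = (4 + x)/x)
z(X, Z) = (5/3 + Z)**2 (z(X, Z) = (Z + (4 + 6)/6)**2 = (Z + (1/6)*10)**2 = (Z + 5/3)**2 = (5/3 + Z)**2)
(-29612 + z(-86, 41)) + 20276 = (-29612 + (5 + 3*41)**2/9) + 20276 = (-29612 + (5 + 123)**2/9) + 20276 = (-29612 + (1/9)*128**2) + 20276 = (-29612 + (1/9)*16384) + 20276 = (-29612 + 16384/9) + 20276 = -250124/9 + 20276 = -67640/9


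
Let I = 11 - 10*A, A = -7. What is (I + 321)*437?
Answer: 175674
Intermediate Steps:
I = 81 (I = 11 - 10*(-7) = 11 + 70 = 81)
(I + 321)*437 = (81 + 321)*437 = 402*437 = 175674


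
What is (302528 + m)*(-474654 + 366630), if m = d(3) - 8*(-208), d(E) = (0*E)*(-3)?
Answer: -32860036608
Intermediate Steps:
d(E) = 0 (d(E) = 0*(-3) = 0)
m = 1664 (m = 0 - 8*(-208) = 0 + 1664 = 1664)
(302528 + m)*(-474654 + 366630) = (302528 + 1664)*(-474654 + 366630) = 304192*(-108024) = -32860036608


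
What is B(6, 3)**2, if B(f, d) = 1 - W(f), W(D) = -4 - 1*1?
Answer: 36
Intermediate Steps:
W(D) = -5 (W(D) = -4 - 1 = -5)
B(f, d) = 6 (B(f, d) = 1 - 1*(-5) = 1 + 5 = 6)
B(6, 3)**2 = 6**2 = 36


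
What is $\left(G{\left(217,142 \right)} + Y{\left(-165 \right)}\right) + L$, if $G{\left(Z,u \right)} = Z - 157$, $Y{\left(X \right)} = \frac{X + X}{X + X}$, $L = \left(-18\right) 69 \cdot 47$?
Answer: $-58313$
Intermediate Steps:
$L = -58374$ ($L = \left(-1242\right) 47 = -58374$)
$Y{\left(X \right)} = 1$ ($Y{\left(X \right)} = \frac{2 X}{2 X} = 2 X \frac{1}{2 X} = 1$)
$G{\left(Z,u \right)} = -157 + Z$
$\left(G{\left(217,142 \right)} + Y{\left(-165 \right)}\right) + L = \left(\left(-157 + 217\right) + 1\right) - 58374 = \left(60 + 1\right) - 58374 = 61 - 58374 = -58313$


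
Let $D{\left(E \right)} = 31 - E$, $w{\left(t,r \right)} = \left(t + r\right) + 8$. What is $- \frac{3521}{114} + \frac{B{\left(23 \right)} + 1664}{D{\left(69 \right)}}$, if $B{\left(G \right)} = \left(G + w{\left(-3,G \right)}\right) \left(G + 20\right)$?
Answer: $- \frac{7546}{57} \approx -132.39$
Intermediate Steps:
$w{\left(t,r \right)} = 8 + r + t$ ($w{\left(t,r \right)} = \left(r + t\right) + 8 = 8 + r + t$)
$B{\left(G \right)} = \left(5 + 2 G\right) \left(20 + G\right)$ ($B{\left(G \right)} = \left(G + \left(8 + G - 3\right)\right) \left(G + 20\right) = \left(G + \left(5 + G\right)\right) \left(20 + G\right) = \left(5 + 2 G\right) \left(20 + G\right)$)
$- \frac{3521}{114} + \frac{B{\left(23 \right)} + 1664}{D{\left(69 \right)}} = - \frac{3521}{114} + \frac{\left(100 + 2 \cdot 23^{2} + 45 \cdot 23\right) + 1664}{31 - 69} = \left(-3521\right) \frac{1}{114} + \frac{\left(100 + 2 \cdot 529 + 1035\right) + 1664}{31 - 69} = - \frac{3521}{114} + \frac{\left(100 + 1058 + 1035\right) + 1664}{-38} = - \frac{3521}{114} + \left(2193 + 1664\right) \left(- \frac{1}{38}\right) = - \frac{3521}{114} + 3857 \left(- \frac{1}{38}\right) = - \frac{3521}{114} - \frac{203}{2} = - \frac{7546}{57}$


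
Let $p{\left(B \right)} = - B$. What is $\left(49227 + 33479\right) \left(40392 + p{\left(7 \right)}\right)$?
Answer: $3340081810$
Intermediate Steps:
$\left(49227 + 33479\right) \left(40392 + p{\left(7 \right)}\right) = \left(49227 + 33479\right) \left(40392 - 7\right) = 82706 \left(40392 - 7\right) = 82706 \cdot 40385 = 3340081810$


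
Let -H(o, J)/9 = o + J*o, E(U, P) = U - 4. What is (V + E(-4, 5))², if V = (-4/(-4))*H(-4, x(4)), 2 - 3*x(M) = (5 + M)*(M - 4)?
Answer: 2704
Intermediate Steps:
x(M) = ⅔ - (-4 + M)*(5 + M)/3 (x(M) = ⅔ - (5 + M)*(M - 4)/3 = ⅔ - (5 + M)*(-4 + M)/3 = ⅔ - (-4 + M)*(5 + M)/3)
E(U, P) = -4 + U
H(o, J) = -9*o - 9*J*o (H(o, J) = -9*(o + J*o) = -9*o - 9*J*o)
V = 60 (V = (-4/(-4))*(-9*(-4)*(1 + (22/3 - ⅓*4 - ⅓*4²))) = (-4*(-¼))*(-9*(-4)*(1 + (22/3 - 4/3 - ⅓*16))) = 1*(-9*(-4)*(1 + (22/3 - 4/3 - 16/3))) = 1*(-9*(-4)*(1 + ⅔)) = 1*(-9*(-4)*5/3) = 1*60 = 60)
(V + E(-4, 5))² = (60 + (-4 - 4))² = (60 - 8)² = 52² = 2704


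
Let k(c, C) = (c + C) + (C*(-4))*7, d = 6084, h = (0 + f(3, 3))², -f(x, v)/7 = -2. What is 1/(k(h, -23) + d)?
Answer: 1/6901 ≈ 0.00014491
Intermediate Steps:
f(x, v) = 14 (f(x, v) = -7*(-2) = 14)
h = 196 (h = (0 + 14)² = 14² = 196)
k(c, C) = c - 27*C (k(c, C) = (C + c) - 4*C*7 = (C + c) - 28*C = c - 27*C)
1/(k(h, -23) + d) = 1/((196 - 27*(-23)) + 6084) = 1/((196 + 621) + 6084) = 1/(817 + 6084) = 1/6901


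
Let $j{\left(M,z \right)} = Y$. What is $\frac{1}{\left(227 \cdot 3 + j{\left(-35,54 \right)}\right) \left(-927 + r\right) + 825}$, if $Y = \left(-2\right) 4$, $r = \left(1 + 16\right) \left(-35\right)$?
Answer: $- \frac{1}{1023481} \approx -9.7706 \cdot 10^{-7}$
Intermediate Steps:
$r = -595$ ($r = 17 \left(-35\right) = -595$)
$Y = -8$
$j{\left(M,z \right)} = -8$
$\frac{1}{\left(227 \cdot 3 + j{\left(-35,54 \right)}\right) \left(-927 + r\right) + 825} = \frac{1}{\left(227 \cdot 3 - 8\right) \left(-927 - 595\right) + 825} = \frac{1}{\left(681 - 8\right) \left(-1522\right) + 825} = \frac{1}{673 \left(-1522\right) + 825} = \frac{1}{-1024306 + 825} = \frac{1}{-1023481} = - \frac{1}{1023481}$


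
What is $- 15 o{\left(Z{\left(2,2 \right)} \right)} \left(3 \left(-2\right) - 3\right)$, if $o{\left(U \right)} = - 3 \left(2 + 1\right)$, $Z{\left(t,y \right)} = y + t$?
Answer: $-1215$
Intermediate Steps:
$Z{\left(t,y \right)} = t + y$
$o{\left(U \right)} = -9$ ($o{\left(U \right)} = \left(-3\right) 3 = -9$)
$- 15 o{\left(Z{\left(2,2 \right)} \right)} \left(3 \left(-2\right) - 3\right) = \left(-15\right) \left(-9\right) \left(3 \left(-2\right) - 3\right) = 135 \left(-6 - 3\right) = 135 \left(-9\right) = -1215$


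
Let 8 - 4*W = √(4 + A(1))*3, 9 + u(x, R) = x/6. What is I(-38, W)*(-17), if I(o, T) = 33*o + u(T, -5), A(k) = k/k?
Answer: 64396/3 + 17*√5/8 ≈ 21470.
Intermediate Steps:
A(k) = 1
u(x, R) = -9 + x/6
W = 2 - 3*√5/4 (W = 2 - √(4 + 1)*3/4 = 2 - √5*3/4 = 2 - 3*√5/4 ≈ 0.32295)
I(o, T) = -9 + 33*o + T/6 (I(o, T) = 33*o + (-9 + T/6) = -9 + 33*o + T/6)
I(-38, W)*(-17) = (-9 + 33*(-38) + (2 - 3*√5/4)/6)*(-17) = (-9 - 1254 + (⅓ - √5/8))*(-17) = (-3788/3 - √5/8)*(-17) = 64396/3 + 17*√5/8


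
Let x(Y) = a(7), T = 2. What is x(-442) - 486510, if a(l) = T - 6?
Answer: -486514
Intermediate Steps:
a(l) = -4 (a(l) = 2 - 6 = -4)
x(Y) = -4
x(-442) - 486510 = -4 - 486510 = -486514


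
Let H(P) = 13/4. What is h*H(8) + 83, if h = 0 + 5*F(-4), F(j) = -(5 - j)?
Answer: -253/4 ≈ -63.250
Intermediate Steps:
F(j) = -5 + j
H(P) = 13/4 (H(P) = 13*(1/4) = 13/4)
h = -45 (h = 0 + 5*(-5 - 4) = 0 + 5*(-9) = 0 - 45 = -45)
h*H(8) + 83 = -45*13/4 + 83 = -585/4 + 83 = -253/4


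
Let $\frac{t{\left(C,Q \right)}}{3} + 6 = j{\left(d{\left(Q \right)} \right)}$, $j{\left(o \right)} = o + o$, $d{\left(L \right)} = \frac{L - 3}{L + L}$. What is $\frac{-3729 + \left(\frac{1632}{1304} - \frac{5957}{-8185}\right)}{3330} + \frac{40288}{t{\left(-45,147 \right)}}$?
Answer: $- \frac{243725788747712}{91076091075} \approx -2676.1$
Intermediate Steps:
$d{\left(L \right)} = \frac{-3 + L}{2 L}$
$j{\left(o \right)} = 2 o$
$t{\left(C,Q \right)} = -18 + \frac{3 \left(-3 + Q\right)}{Q}$ ($t{\left(C,Q \right)} = -18 + 3 \cdot 2 \frac{-3 + Q}{2 Q} = -18 + 3 \frac{-3 + Q}{Q} = -18 + \frac{3 \left(-3 + Q\right)}{Q}$)
$\frac{-3729 + \left(\frac{1632}{1304} - \frac{5957}{-8185}\right)}{3330} + \frac{40288}{t{\left(-45,147 \right)}} = \frac{-3729 + \left(\frac{1632}{1304} - \frac{5957}{-8185}\right)}{3330} + \frac{40288}{-15 - \frac{9}{147}} = \left(-3729 + \left(1632 \cdot \frac{1}{1304} - - \frac{5957}{8185}\right)\right) \frac{1}{3330} + \frac{40288}{-15 - \frac{3}{49}} = \left(-3729 + \left(\frac{204}{163} + \frac{5957}{8185}\right)\right) \frac{1}{3330} + \frac{40288}{-15 - \frac{3}{49}} = \left(-3729 + \frac{2640731}{1334155}\right) \frac{1}{3330} + \frac{40288}{- \frac{738}{49}} = \left(- \frac{4972423264}{1334155}\right) \frac{1}{3330} + 40288 \left(- \frac{49}{738}\right) = - \frac{2486211632}{2221368075} - \frac{987056}{369} = - \frac{243725788747712}{91076091075}$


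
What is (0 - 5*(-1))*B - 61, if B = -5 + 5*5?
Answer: 39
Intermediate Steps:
B = 20 (B = -5 + 25 = 20)
(0 - 5*(-1))*B - 61 = (0 - 5*(-1))*20 - 61 = (0 + 5)*20 - 61 = 5*20 - 61 = 100 - 61 = 39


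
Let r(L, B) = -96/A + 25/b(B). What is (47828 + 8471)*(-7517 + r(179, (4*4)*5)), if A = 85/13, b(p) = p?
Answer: -576651684237/1360 ≈ -4.2401e+8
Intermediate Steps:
A = 85/13 (A = 85*(1/13) = 85/13 ≈ 6.5385)
r(L, B) = -1248/85 + 25/B (r(L, B) = -96/85/13 + 25/B = -96*13/85 + 25/B = -1248/85 + 25/B)
(47828 + 8471)*(-7517 + r(179, (4*4)*5)) = (47828 + 8471)*(-7517 + (-1248/85 + 25/(((4*4)*5)))) = 56299*(-7517 + (-1248/85 + 25/((16*5)))) = 56299*(-7517 + (-1248/85 + 25/80)) = 56299*(-7517 + (-1248/85 + 25*(1/80))) = 56299*(-7517 + (-1248/85 + 5/16)) = 56299*(-7517 - 19543/1360) = 56299*(-10242663/1360) = -576651684237/1360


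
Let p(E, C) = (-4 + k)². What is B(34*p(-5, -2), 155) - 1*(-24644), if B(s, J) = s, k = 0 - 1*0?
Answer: 25188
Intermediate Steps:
k = 0 (k = 0 + 0 = 0)
p(E, C) = 16 (p(E, C) = (-4 + 0)² = (-4)² = 16)
B(34*p(-5, -2), 155) - 1*(-24644) = 34*16 - 1*(-24644) = 544 + 24644 = 25188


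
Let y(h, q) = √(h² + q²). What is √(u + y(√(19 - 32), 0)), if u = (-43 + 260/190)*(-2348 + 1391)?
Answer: √(14382753 + 361*I*√13)/19 ≈ 199.6 + 0.0090318*I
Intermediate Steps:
u = 756987/19 (u = (-43 + 260*(1/190))*(-957) = (-43 + 26/19)*(-957) = -791/19*(-957) = 756987/19 ≈ 39841.)
√(u + y(√(19 - 32), 0)) = √(756987/19 + √((√(19 - 32))² + 0²)) = √(756987/19 + √((√(-13))² + 0)) = √(756987/19 + √((I*√13)² + 0)) = √(756987/19 + √(-13 + 0)) = √(756987/19 + √(-13)) = √(756987/19 + I*√13)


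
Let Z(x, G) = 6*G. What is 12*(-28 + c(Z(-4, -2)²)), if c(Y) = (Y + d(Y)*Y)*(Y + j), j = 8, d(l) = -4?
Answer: -788304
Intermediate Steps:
c(Y) = -3*Y*(8 + Y) (c(Y) = (Y - 4*Y)*(Y + 8) = (-3*Y)*(8 + Y) = -3*Y*(8 + Y))
12*(-28 + c(Z(-4, -2)²)) = 12*(-28 + 3*(6*(-2))²*(-8 - (6*(-2))²)) = 12*(-28 + 3*(-12)²*(-8 - 1*(-12)²)) = 12*(-28 + 3*144*(-8 - 1*144)) = 12*(-28 + 3*144*(-8 - 144)) = 12*(-28 + 3*144*(-152)) = 12*(-28 - 65664) = 12*(-65692) = -788304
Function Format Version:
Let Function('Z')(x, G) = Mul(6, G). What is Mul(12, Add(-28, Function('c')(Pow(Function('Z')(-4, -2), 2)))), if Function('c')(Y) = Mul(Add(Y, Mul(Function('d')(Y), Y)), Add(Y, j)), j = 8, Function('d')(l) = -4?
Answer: -788304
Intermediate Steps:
Function('c')(Y) = Mul(-3, Y, Add(8, Y)) (Function('c')(Y) = Mul(Add(Y, Mul(-4, Y)), Add(Y, 8)) = Mul(Mul(-3, Y), Add(8, Y)) = Mul(-3, Y, Add(8, Y)))
Mul(12, Add(-28, Function('c')(Pow(Function('Z')(-4, -2), 2)))) = Mul(12, Add(-28, Mul(3, Pow(Mul(6, -2), 2), Add(-8, Mul(-1, Pow(Mul(6, -2), 2)))))) = Mul(12, Add(-28, Mul(3, Pow(-12, 2), Add(-8, Mul(-1, Pow(-12, 2)))))) = Mul(12, Add(-28, Mul(3, 144, Add(-8, Mul(-1, 144))))) = Mul(12, Add(-28, Mul(3, 144, Add(-8, -144)))) = Mul(12, Add(-28, Mul(3, 144, -152))) = Mul(12, Add(-28, -65664)) = Mul(12, -65692) = -788304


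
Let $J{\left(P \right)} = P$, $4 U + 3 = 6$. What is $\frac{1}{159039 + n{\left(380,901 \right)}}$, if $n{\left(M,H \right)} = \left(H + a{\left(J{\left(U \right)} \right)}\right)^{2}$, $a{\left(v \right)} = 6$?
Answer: $\frac{1}{981688} \approx 1.0187 \cdot 10^{-6}$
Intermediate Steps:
$U = \frac{3}{4}$ ($U = - \frac{3}{4} + \frac{1}{4} \cdot 6 = - \frac{3}{4} + \frac{3}{2} = \frac{3}{4} \approx 0.75$)
$n{\left(M,H \right)} = \left(6 + H\right)^{2}$ ($n{\left(M,H \right)} = \left(H + 6\right)^{2} = \left(6 + H\right)^{2}$)
$\frac{1}{159039 + n{\left(380,901 \right)}} = \frac{1}{159039 + \left(6 + 901\right)^{2}} = \frac{1}{159039 + 907^{2}} = \frac{1}{159039 + 822649} = \frac{1}{981688}$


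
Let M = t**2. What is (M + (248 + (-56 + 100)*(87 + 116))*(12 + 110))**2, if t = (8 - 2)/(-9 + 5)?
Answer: 20069047062801/16 ≈ 1.2543e+12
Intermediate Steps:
t = -3/2 (t = 6/(-4) = 6*(-1/4) = -3/2 ≈ -1.5000)
M = 9/4 (M = (-3/2)**2 = 9/4 ≈ 2.2500)
(M + (248 + (-56 + 100)*(87 + 116))*(12 + 110))**2 = (9/4 + (248 + (-56 + 100)*(87 + 116))*(12 + 110))**2 = (9/4 + (248 + 44*203)*122)**2 = (9/4 + (248 + 8932)*122)**2 = (9/4 + 9180*122)**2 = (9/4 + 1119960)**2 = (4479849/4)**2 = 20069047062801/16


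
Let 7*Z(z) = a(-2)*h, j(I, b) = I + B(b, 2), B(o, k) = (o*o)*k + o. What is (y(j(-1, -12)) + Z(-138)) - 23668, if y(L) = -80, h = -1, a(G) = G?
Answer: -166234/7 ≈ -23748.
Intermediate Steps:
B(o, k) = o + k*o² (B(o, k) = o²*k + o = k*o² + o = o + k*o²)
j(I, b) = I + b*(1 + 2*b)
Z(z) = 2/7 (Z(z) = (-2*(-1))/7 = (⅐)*2 = 2/7)
(y(j(-1, -12)) + Z(-138)) - 23668 = (-80 + 2/7) - 23668 = -558/7 - 23668 = -166234/7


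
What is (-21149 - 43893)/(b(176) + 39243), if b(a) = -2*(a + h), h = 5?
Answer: -65042/38881 ≈ -1.6728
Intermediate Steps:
b(a) = -10 - 2*a (b(a) = -2*(a + 5) = -2*(5 + a) = -10 - 2*a)
(-21149 - 43893)/(b(176) + 39243) = (-21149 - 43893)/((-10 - 2*176) + 39243) = -65042/((-10 - 352) + 39243) = -65042/(-362 + 39243) = -65042/38881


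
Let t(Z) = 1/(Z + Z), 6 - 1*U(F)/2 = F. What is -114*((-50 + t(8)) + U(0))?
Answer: 34599/8 ≈ 4324.9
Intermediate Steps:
U(F) = 12 - 2*F
t(Z) = 1/(2*Z)
-114*((-50 + t(8)) + U(0)) = -114*((-50 + (½)/8) + (12 - 2*0)) = -114*((-50 + (½)*(⅛)) + (12 + 0)) = -114*((-50 + 1/16) + 12) = -114*(-799/16 + 12) = -114*(-607/16) = 34599/8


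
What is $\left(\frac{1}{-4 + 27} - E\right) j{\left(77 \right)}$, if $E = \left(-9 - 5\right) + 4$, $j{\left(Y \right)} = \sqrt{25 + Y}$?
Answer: $\frac{231 \sqrt{102}}{23} \approx 101.43$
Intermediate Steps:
$E = -10$ ($E = -14 + 4 = -10$)
$\left(\frac{1}{-4 + 27} - E\right) j{\left(77 \right)} = \left(\frac{1}{-4 + 27} - -10\right) \sqrt{25 + 77} = \left(\frac{1}{23} + 10\right) \sqrt{102} = \frac{231 \sqrt{102}}{23}$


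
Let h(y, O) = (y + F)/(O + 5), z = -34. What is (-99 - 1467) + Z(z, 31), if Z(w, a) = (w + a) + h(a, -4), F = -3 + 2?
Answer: -1539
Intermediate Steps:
F = -1
h(y, O) = (-1 + y)/(5 + O) (h(y, O) = (y - 1)/(O + 5) = (-1 + y)/(5 + O))
Z(w, a) = -1 + w + 2*a (Z(w, a) = (w + a) + (-1 + a)/(5 - 4) = (a + w) + (-1 + a)/1 = (a + w) + 1*(-1 + a) = (a + w) + (-1 + a) = -1 + w + 2*a)
(-99 - 1467) + Z(z, 31) = (-99 - 1467) + (-1 - 34 + 2*31) = -1566 + (-1 - 34 + 62) = -1566 + 27 = -1539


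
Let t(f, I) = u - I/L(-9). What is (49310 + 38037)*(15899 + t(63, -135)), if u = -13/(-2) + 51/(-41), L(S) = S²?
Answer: 341776320379/246 ≈ 1.3893e+9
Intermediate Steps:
u = 431/82 (u = -13*(-½) + 51*(-1/41) = 13/2 - 51/41 = 431/82 ≈ 5.2561)
t(f, I) = 431/82 - I/81 (t(f, I) = 431/82 - I/((-9)²) = 431/82 - I/81)
(49310 + 38037)*(15899 + t(63, -135)) = (49310 + 38037)*(15899 + (431/82 - 1/81*(-135))) = 87347*(15899 + (431/82 + 5/3)) = 87347*(15899 + 1703/246) = 87347*(3912857/246) = 341776320379/246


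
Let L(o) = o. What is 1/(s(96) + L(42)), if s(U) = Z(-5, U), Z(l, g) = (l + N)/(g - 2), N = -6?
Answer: 94/3937 ≈ 0.023876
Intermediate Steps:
Z(l, g) = (-6 + l)/(-2 + g) (Z(l, g) = (l - 6)/(g - 2) = (-6 + l)/(-2 + g))
s(U) = -11/(-2 + U) (s(U) = (-6 - 5)/(-2 + U) = -11/(-2 + U))
1/(s(96) + L(42)) = 1/(-11/(-2 + 96) + 42) = 1/(-11/94 + 42) = 1/(3937/94) = 94/3937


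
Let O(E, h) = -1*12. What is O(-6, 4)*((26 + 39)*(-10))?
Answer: 7800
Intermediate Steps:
O(E, h) = -12
O(-6, 4)*((26 + 39)*(-10)) = -12*(26 + 39)*(-10) = -780*(-10) = -12*(-650) = 7800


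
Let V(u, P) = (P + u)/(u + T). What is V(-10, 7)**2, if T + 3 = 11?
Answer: 9/4 ≈ 2.2500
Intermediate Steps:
T = 8 (T = -3 + 11 = 8)
V(u, P) = (P + u)/(8 + u) (V(u, P) = (P + u)/(u + 8) = (P + u)/(8 + u))
V(-10, 7)**2 = ((7 - 10)/(8 - 10))**2 = (-3/(-2))**2 = (-1/2*(-3))**2 = (3/2)**2 = 9/4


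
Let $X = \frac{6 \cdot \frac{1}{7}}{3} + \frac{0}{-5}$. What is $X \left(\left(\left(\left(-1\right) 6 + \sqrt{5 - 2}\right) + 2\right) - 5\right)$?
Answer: $- \frac{18}{7} + \frac{2 \sqrt{3}}{7} \approx -2.0766$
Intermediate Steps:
$X = \frac{2}{7}$ ($X = 6 \cdot \frac{1}{7} \cdot \frac{1}{3} + 0 \left(- \frac{1}{5}\right) = \frac{6}{7} \cdot \frac{1}{3} + 0 = \frac{2}{7} + 0 = \frac{2}{7} \approx 0.28571$)
$X \left(\left(\left(\left(-1\right) 6 + \sqrt{5 - 2}\right) + 2\right) - 5\right) = \frac{2 \left(\left(\left(\left(-1\right) 6 + \sqrt{5 - 2}\right) + 2\right) - 5\right)}{7} = \frac{2 \left(\left(\left(-6 + \sqrt{3}\right) + 2\right) - 5\right)}{7} = \frac{2 \left(\left(-4 + \sqrt{3}\right) - 5\right)}{7} = \frac{2 \left(-9 + \sqrt{3}\right)}{7} = - \frac{18}{7} + \frac{2 \sqrt{3}}{7}$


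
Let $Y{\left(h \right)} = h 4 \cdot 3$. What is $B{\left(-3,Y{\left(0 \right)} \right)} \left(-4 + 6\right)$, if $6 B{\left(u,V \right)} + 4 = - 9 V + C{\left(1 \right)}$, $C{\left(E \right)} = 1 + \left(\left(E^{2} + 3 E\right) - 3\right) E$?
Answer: $- \frac{2}{3} \approx -0.66667$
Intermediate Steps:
$Y{\left(h \right)} = 12 h$ ($Y{\left(h \right)} = 4 h 3 = 12 h$)
$C{\left(E \right)} = 1 + E \left(-3 + E^{2} + 3 E\right)$ ($C{\left(E \right)} = 1 + \left(-3 + E^{2} + 3 E\right) E = 1 + E \left(-3 + E^{2} + 3 E\right)$)
$B{\left(u,V \right)} = - \frac{1}{3} - \frac{3 V}{2}$ ($B{\left(u,V \right)} = - \frac{2}{3} + \frac{- 9 V + \left(1 + 1^{3} - 3 + 3 \cdot 1^{2}\right)}{6} = - \frac{2}{3} + \frac{- 9 V + \left(1 + 1 - 3 + 3 \cdot 1\right)}{6} = - \frac{2}{3} + \frac{- 9 V + \left(1 + 1 - 3 + 3\right)}{6} = - \frac{2}{3} + \frac{- 9 V + 2}{6} = - \frac{2}{3} + \frac{2 - 9 V}{6} = - \frac{2}{3} - \left(- \frac{1}{3} + \frac{3 V}{2}\right) = - \frac{1}{3} - \frac{3 V}{2}$)
$B{\left(-3,Y{\left(0 \right)} \right)} \left(-4 + 6\right) = \left(- \frac{1}{3} - \frac{3 \cdot 12 \cdot 0}{2}\right) \left(-4 + 6\right) = \left(- \frac{1}{3} - 0\right) 2 = \left(- \frac{1}{3} + 0\right) 2 = \left(- \frac{1}{3}\right) 2 = - \frac{2}{3}$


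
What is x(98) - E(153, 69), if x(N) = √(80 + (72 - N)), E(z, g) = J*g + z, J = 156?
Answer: -10917 + 3*√6 ≈ -10910.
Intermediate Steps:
E(z, g) = z + 156*g (E(z, g) = 156*g + z = z + 156*g)
x(N) = √(152 - N)
x(98) - E(153, 69) = √(152 - 1*98) - (153 + 156*69) = √(152 - 98) - (153 + 10764) = √54 - 1*10917 = 3*√6 - 10917 = -10917 + 3*√6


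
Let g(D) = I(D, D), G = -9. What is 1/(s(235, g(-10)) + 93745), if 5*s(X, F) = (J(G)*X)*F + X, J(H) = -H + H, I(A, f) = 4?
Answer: 1/93792 ≈ 1.0662e-5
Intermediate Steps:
g(D) = 4
J(H) = 0
s(X, F) = X/5 (s(X, F) = ((0*X)*F + X)/5 = (0*F + X)/5 = (0 + X)/5 = X/5)
1/(s(235, g(-10)) + 93745) = 1/((⅕)*235 + 93745) = 1/(47 + 93745) = 1/93792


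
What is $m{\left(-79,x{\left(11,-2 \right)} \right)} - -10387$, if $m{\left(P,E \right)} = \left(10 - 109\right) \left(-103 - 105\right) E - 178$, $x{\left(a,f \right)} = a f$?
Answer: $-442815$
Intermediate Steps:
$m{\left(P,E \right)} = -178 + 20592 E$ ($m{\left(P,E \right)} = \left(-99\right) \left(-208\right) E - 178 = 20592 E - 178 = -178 + 20592 E$)
$m{\left(-79,x{\left(11,-2 \right)} \right)} - -10387 = \left(-178 + 20592 \cdot 11 \left(-2\right)\right) - -10387 = \left(-178 + 20592 \left(-22\right)\right) + 10387 = \left(-178 - 453024\right) + 10387 = -453202 + 10387 = -442815$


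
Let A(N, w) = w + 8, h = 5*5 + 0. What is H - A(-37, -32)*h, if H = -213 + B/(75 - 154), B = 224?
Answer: 30349/79 ≈ 384.16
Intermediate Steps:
h = 25 (h = 25 + 0 = 25)
A(N, w) = 8 + w
H = -17051/79 (H = -213 + 224/(75 - 154) = -213 + 224/(-79) = -213 + 224*(-1/79) = -213 - 224/79 = -17051/79 ≈ -215.84)
H - A(-37, -32)*h = -17051/79 - (8 - 32)*25 = -17051/79 - (-24)*25 = -17051/79 - 1*(-600) = -17051/79 + 600 = 30349/79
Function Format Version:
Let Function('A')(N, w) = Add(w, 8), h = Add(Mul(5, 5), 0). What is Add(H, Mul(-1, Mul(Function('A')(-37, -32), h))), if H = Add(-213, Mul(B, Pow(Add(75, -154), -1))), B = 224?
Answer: Rational(30349, 79) ≈ 384.16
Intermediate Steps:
h = 25 (h = Add(25, 0) = 25)
Function('A')(N, w) = Add(8, w)
H = Rational(-17051, 79) (H = Add(-213, Mul(224, Pow(Add(75, -154), -1))) = Add(-213, Mul(224, Pow(-79, -1))) = Add(-213, Mul(224, Rational(-1, 79))) = Add(-213, Rational(-224, 79)) = Rational(-17051, 79) ≈ -215.84)
Add(H, Mul(-1, Mul(Function('A')(-37, -32), h))) = Add(Rational(-17051, 79), Mul(-1, Mul(Add(8, -32), 25))) = Add(Rational(-17051, 79), Mul(-1, Mul(-24, 25))) = Add(Rational(-17051, 79), Mul(-1, -600)) = Add(Rational(-17051, 79), 600) = Rational(30349, 79)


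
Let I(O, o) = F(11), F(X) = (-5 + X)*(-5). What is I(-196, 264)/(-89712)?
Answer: 5/14952 ≈ 0.00033440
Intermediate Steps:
F(X) = 25 - 5*X
I(O, o) = -30 (I(O, o) = 25 - 5*11 = 25 - 55 = -30)
I(-196, 264)/(-89712) = -30/(-89712) = -30*(-1/89712) = 5/14952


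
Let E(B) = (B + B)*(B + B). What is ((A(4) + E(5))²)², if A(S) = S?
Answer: 116985856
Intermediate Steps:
E(B) = 4*B² (E(B) = (2*B)*(2*B) = 4*B²)
((A(4) + E(5))²)² = ((4 + 4*5²)²)² = ((4 + 4*25)²)² = ((4 + 100)²)² = (104²)² = 10816² = 116985856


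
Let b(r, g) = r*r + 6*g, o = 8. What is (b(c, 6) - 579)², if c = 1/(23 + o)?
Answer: 272298199684/923521 ≈ 2.9485e+5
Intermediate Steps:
c = 1/31 (c = 1/(23 + 8) = 1/31 ≈ 0.032258)
b(r, g) = r² + 6*g
(b(c, 6) - 579)² = (((1/31)² + 6*6) - 579)² = ((1/961 + 36) - 579)² = (34597/961 - 579)² = (-521822/961)² = 272298199684/923521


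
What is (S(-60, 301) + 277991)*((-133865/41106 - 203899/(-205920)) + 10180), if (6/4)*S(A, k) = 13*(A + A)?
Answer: 101962836127408241/36173280 ≈ 2.8187e+9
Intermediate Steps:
S(A, k) = 52*A/3 (S(A, k) = 2*(13*(A + A))/3 = 2*(13*(2*A))/3 = 2*(26*A)/3 = 52*A/3)
(S(-60, 301) + 277991)*((-133865/41106 - 203899/(-205920)) + 10180) = ((52/3)*(-60) + 277991)*((-133865/41106 - 203899/(-205920)) + 10180) = (-1040 + 277991)*((-133865*1/41106 - 203899*(-1/205920)) + 10180) = 276951*((-133865/41106 + 203899/205920) + 10180) = 276951*(-245948827/108519840 + 10180) = 276951*(1104486022373/108519840) = 101962836127408241/36173280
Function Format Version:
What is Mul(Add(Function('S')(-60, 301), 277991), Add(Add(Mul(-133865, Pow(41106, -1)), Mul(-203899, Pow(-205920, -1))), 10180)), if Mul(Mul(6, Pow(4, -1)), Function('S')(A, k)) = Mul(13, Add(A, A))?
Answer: Rational(101962836127408241, 36173280) ≈ 2.8187e+9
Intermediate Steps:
Function('S')(A, k) = Mul(Rational(52, 3), A) (Function('S')(A, k) = Mul(Rational(2, 3), Mul(13, Add(A, A))) = Mul(Rational(2, 3), Mul(13, Mul(2, A))) = Mul(Rational(2, 3), Mul(26, A)) = Mul(Rational(52, 3), A))
Mul(Add(Function('S')(-60, 301), 277991), Add(Add(Mul(-133865, Pow(41106, -1)), Mul(-203899, Pow(-205920, -1))), 10180)) = Mul(Add(Mul(Rational(52, 3), -60), 277991), Add(Add(Mul(-133865, Pow(41106, -1)), Mul(-203899, Pow(-205920, -1))), 10180)) = Mul(Add(-1040, 277991), Add(Add(Mul(-133865, Rational(1, 41106)), Mul(-203899, Rational(-1, 205920))), 10180)) = Mul(276951, Add(Add(Rational(-133865, 41106), Rational(203899, 205920)), 10180)) = Mul(276951, Add(Rational(-245948827, 108519840), 10180)) = Mul(276951, Rational(1104486022373, 108519840)) = Rational(101962836127408241, 36173280)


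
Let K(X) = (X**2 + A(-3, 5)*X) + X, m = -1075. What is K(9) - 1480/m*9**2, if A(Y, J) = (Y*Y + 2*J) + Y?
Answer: 74286/215 ≈ 345.52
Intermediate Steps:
A(Y, J) = Y + Y**2 + 2*J (A(Y, J) = (Y**2 + 2*J) + Y = Y + Y**2 + 2*J)
K(X) = X**2 + 17*X (K(X) = (X**2 + (-3 + (-3)**2 + 2*5)*X) + X = (X**2 + (-3 + 9 + 10)*X) + X = (X**2 + 16*X) + X = X**2 + 17*X)
K(9) - 1480/m*9**2 = 9*(17 + 9) - 1480/(-1075)*9**2 = 9*26 - 1480*(-1/1075)*81 = 234 + (296/215)*81 = 234 + 23976/215 = 74286/215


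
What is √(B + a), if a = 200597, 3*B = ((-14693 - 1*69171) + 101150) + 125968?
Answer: 7*√45615/3 ≈ 498.35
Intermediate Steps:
B = 143254/3 (B = (((-14693 - 1*69171) + 101150) + 125968)/3 = (((-14693 - 69171) + 101150) + 125968)/3 = ((-83864 + 101150) + 125968)/3 = (17286 + 125968)/3 = (⅓)*143254 = 143254/3 ≈ 47751.)
√(B + a) = √(143254/3 + 200597) = √(745045/3) = 7*√45615/3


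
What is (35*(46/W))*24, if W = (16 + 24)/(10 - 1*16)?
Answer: -5796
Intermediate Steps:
W = -20/3 (W = 40/(10 - 16) = 40/(-6) = 40*(-⅙) = -20/3 ≈ -6.6667)
(35*(46/W))*24 = (35*(46/(-20/3)))*24 = (35*(46*(-3/20)))*24 = (35*(-69/10))*24 = -483/2*24 = -5796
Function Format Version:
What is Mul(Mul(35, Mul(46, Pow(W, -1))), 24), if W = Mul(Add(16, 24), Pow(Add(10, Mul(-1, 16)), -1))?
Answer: -5796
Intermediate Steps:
W = Rational(-20, 3) (W = Mul(40, Pow(Add(10, -16), -1)) = Mul(40, Pow(-6, -1)) = Mul(40, Rational(-1, 6)) = Rational(-20, 3) ≈ -6.6667)
Mul(Mul(35, Mul(46, Pow(W, -1))), 24) = Mul(Mul(35, Mul(46, Pow(Rational(-20, 3), -1))), 24) = Mul(Mul(35, Mul(46, Rational(-3, 20))), 24) = Mul(Mul(35, Rational(-69, 10)), 24) = Mul(Rational(-483, 2), 24) = -5796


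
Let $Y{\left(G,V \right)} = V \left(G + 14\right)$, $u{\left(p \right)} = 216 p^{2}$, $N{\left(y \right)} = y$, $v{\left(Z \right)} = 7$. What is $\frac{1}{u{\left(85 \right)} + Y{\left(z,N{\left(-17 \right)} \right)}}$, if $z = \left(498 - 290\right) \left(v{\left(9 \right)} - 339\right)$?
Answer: $\frac{1}{2734314} \approx 3.6572 \cdot 10^{-7}$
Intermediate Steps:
$z = -69056$ ($z = \left(498 - 290\right) \left(7 - 339\right) = 208 \left(-332\right) = -69056$)
$Y{\left(G,V \right)} = V \left(14 + G\right)$
$\frac{1}{u{\left(85 \right)} + Y{\left(z,N{\left(-17 \right)} \right)}} = \frac{1}{216 \cdot 85^{2} - 17 \left(14 - 69056\right)} = \frac{1}{216 \cdot 7225 - -1173714} = \frac{1}{1560600 + 1173714} = \frac{1}{2734314}$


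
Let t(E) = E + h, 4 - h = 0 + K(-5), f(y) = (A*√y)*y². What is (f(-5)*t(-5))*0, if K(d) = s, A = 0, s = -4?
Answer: 0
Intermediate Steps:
K(d) = -4
f(y) = 0 (f(y) = (0*√y)*y² = 0*y² = 0)
h = 8 (h = 4 - (0 - 4) = 4 - 1*(-4) = 4 + 4 = 8)
t(E) = 8 + E (t(E) = E + 8 = 8 + E)
(f(-5)*t(-5))*0 = (0*(8 - 5))*0 = (0*3)*0 = 0*0 = 0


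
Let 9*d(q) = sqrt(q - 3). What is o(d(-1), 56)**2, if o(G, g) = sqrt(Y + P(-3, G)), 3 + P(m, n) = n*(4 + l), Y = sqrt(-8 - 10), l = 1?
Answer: -3 + 10*I/9 + 3*I*sqrt(2) ≈ -3.0 + 5.3538*I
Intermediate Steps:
d(q) = sqrt(-3 + q)/9 (d(q) = sqrt(q - 3)/9 = sqrt(-3 + q)/9)
Y = 3*I*sqrt(2) (Y = sqrt(-18) = 3*I*sqrt(2) ≈ 4.2426*I)
P(m, n) = -3 + 5*n (P(m, n) = -3 + n*(4 + 1) = -3 + n*5 = -3 + 5*n)
o(G, g) = sqrt(-3 + 5*G + 3*I*sqrt(2)) (o(G, g) = sqrt(3*I*sqrt(2) + (-3 + 5*G)) = sqrt(-3 + 5*G + 3*I*sqrt(2)))
o(d(-1), 56)**2 = (sqrt(-3 + 5*(sqrt(-3 - 1)/9) + 3*I*sqrt(2)))**2 = (sqrt(-3 + 5*(sqrt(-4)/9) + 3*I*sqrt(2)))**2 = (sqrt(-3 + 5*((2*I)/9) + 3*I*sqrt(2)))**2 = (sqrt(-3 + 5*(2*I/9) + 3*I*sqrt(2)))**2 = (sqrt(-3 + 10*I/9 + 3*I*sqrt(2)))**2 = -3 + 10*I/9 + 3*I*sqrt(2)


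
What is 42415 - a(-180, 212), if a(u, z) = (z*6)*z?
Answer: -227249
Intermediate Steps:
a(u, z) = 6*z² (a(u, z) = (6*z)*z = 6*z²)
42415 - a(-180, 212) = 42415 - 6*212² = 42415 - 6*44944 = 42415 - 1*269664 = 42415 - 269664 = -227249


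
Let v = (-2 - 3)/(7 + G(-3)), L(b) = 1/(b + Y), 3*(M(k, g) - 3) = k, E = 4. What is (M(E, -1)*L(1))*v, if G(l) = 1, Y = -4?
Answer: 65/72 ≈ 0.90278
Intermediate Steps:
M(k, g) = 3 + k/3
L(b) = 1/(-4 + b) (L(b) = 1/(b - 4) = 1/(-4 + b))
v = -5/8 (v = (-2 - 3)/(7 + 1) = -5/8 ≈ -0.62500)
(M(E, -1)*L(1))*v = ((3 + (⅓)*4)/(-4 + 1))*(-5/8) = ((3 + 4/3)/(-3))*(-5/8) = ((13/3)*(-⅓))*(-5/8) = -13/9*(-5/8) = 65/72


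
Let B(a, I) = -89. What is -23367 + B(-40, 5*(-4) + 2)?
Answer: -23456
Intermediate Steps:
-23367 + B(-40, 5*(-4) + 2) = -23367 - 89 = -23456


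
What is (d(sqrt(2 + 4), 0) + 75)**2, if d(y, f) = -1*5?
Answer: 4900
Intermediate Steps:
d(y, f) = -5
(d(sqrt(2 + 4), 0) + 75)**2 = (-5 + 75)**2 = 70**2 = 4900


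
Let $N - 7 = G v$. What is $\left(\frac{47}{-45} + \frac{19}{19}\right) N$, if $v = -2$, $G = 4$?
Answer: $\frac{2}{45} \approx 0.044444$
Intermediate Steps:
$N = -1$ ($N = 7 + 4 \left(-2\right) = 7 - 8 = -1$)
$\left(\frac{47}{-45} + \frac{19}{19}\right) N = \left(\frac{47}{-45} + \frac{19}{19}\right) \left(-1\right) = \left(47 \left(- \frac{1}{45}\right) + 19 \cdot \frac{1}{19}\right) \left(-1\right) = \left(- \frac{47}{45} + 1\right) \left(-1\right) = \left(- \frac{2}{45}\right) \left(-1\right) = \frac{2}{45}$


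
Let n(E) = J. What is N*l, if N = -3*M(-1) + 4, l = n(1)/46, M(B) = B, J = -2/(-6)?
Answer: 7/138 ≈ 0.050725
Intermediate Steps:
J = ⅓ (J = -2*(-⅙) = ⅓ ≈ 0.33333)
n(E) = ⅓
l = 1/138 (l = (⅓)/46 = (⅓)*(1/46) = 1/138 ≈ 0.0072464)
N = 7 (N = -3*(-1) + 4 = 3 + 4 = 7)
N*l = 7*(1/138) = 7/138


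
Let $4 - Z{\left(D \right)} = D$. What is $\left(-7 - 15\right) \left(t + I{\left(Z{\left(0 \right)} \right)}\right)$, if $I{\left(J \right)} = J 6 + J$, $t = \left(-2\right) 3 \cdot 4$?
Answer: $-88$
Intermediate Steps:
$t = -24$ ($t = \left(-6\right) 4 = -24$)
$Z{\left(D \right)} = 4 - D$
$I{\left(J \right)} = 7 J$ ($I{\left(J \right)} = 6 J + J = 7 J$)
$\left(-7 - 15\right) \left(t + I{\left(Z{\left(0 \right)} \right)}\right) = \left(-7 - 15\right) \left(-24 + 7 \left(4 - 0\right)\right) = - 22 \left(-24 + 7 \left(4 + 0\right)\right) = - 22 \left(-24 + 7 \cdot 4\right) = - 22 \left(-24 + 28\right) = \left(-22\right) 4 = -88$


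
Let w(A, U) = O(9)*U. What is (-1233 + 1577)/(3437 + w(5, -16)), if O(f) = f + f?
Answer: 344/3149 ≈ 0.10924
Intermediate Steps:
O(f) = 2*f
w(A, U) = 18*U (w(A, U) = (2*9)*U = 18*U)
(-1233 + 1577)/(3437 + w(5, -16)) = (-1233 + 1577)/(3437 + 18*(-16)) = 344/(3437 - 288) = 344/3149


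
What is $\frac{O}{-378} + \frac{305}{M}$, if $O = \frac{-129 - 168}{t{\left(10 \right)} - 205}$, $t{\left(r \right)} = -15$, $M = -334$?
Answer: $- \frac{42867}{46760} \approx -0.91675$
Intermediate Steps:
$O = \frac{27}{20}$ ($O = \frac{-129 - 168}{-15 - 205} = - \frac{297}{-220} = \left(-297\right) \left(- \frac{1}{220}\right) = \frac{27}{20} \approx 1.35$)
$\frac{O}{-378} + \frac{305}{M} = \frac{27}{20 \left(-378\right)} + \frac{305}{-334} = \frac{27}{20} \left(- \frac{1}{378}\right) + 305 \left(- \frac{1}{334}\right) = - \frac{1}{280} - \frac{305}{334} = - \frac{42867}{46760}$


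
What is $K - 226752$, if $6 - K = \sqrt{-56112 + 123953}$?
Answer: $-226746 - \sqrt{67841} \approx -2.2701 \cdot 10^{5}$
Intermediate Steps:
$K = 6 - \sqrt{67841}$ ($K = 6 - \sqrt{-56112 + 123953} = 6 - \sqrt{67841} \approx -254.46$)
$K - 226752 = \left(6 - \sqrt{67841}\right) - 226752 = -226746 - \sqrt{67841}$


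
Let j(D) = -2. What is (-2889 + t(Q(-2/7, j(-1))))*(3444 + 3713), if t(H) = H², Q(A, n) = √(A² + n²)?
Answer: -1011720677/49 ≈ -2.0647e+7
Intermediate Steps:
(-2889 + t(Q(-2/7, j(-1))))*(3444 + 3713) = (-2889 + (√((-2/7)² + (-2)²))²)*(3444 + 3713) = (-2889 + (√((-2*⅐)² + 4))²)*7157 = (-2889 + (√((-2/7)² + 4))²)*7157 = (-2889 + (√(4/49 + 4))²)*7157 = (-2889 + (√(200/49))²)*7157 = (-2889 + (10*√2/7)²)*7157 = (-2889 + 200/49)*7157 = -141361/49*7157 = -1011720677/49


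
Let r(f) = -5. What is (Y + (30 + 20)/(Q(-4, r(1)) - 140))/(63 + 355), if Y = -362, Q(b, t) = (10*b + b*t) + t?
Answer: -5978/6897 ≈ -0.86675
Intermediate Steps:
Q(b, t) = t + 10*b + b*t
(Y + (30 + 20)/(Q(-4, r(1)) - 140))/(63 + 355) = (-362 + (30 + 20)/((-5 + 10*(-4) - 4*(-5)) - 140))/(63 + 355) = (-362 + 50/((-5 - 40 + 20) - 140))/418 = (-362 + 50/(-25 - 140))*(1/418) = (-362 + 50/(-165))*(1/418) = (-362 + 50*(-1/165))*(1/418) = (-362 - 10/33)*(1/418) = -11956/33*1/418 = -5978/6897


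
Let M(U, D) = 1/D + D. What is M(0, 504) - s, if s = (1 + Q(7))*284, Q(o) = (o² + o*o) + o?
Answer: -14918399/504 ≈ -29600.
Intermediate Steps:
Q(o) = o + 2*o² (Q(o) = (o² + o²) + o = 2*o² + o = o + 2*o²)
M(U, D) = D + 1/D
s = 30104 (s = (1 + 7*(1 + 2*7))*284 = (1 + 7*(1 + 14))*284 = (1 + 7*15)*284 = (1 + 105)*284 = 106*284 = 30104)
M(0, 504) - s = (504 + 1/504) - 1*30104 = (504 + 1/504) - 30104 = 254017/504 - 30104 = -14918399/504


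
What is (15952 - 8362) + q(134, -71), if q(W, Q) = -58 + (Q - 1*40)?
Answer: 7421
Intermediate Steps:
q(W, Q) = -98 + Q (q(W, Q) = -58 + (Q - 40) = -58 + (-40 + Q) = -98 + Q)
(15952 - 8362) + q(134, -71) = (15952 - 8362) + (-98 - 71) = 7590 - 169 = 7421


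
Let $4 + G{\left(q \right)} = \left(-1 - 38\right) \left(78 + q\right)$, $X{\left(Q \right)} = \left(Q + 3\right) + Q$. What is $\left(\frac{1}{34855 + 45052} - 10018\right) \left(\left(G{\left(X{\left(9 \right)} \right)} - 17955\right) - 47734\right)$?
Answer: $\frac{55678556037050}{79907} \approx 6.9679 \cdot 10^{8}$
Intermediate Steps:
$X{\left(Q \right)} = 3 + 2 Q$ ($X{\left(Q \right)} = \left(3 + Q\right) + Q = 3 + 2 Q$)
$G{\left(q \right)} = -3046 - 39 q$ ($G{\left(q \right)} = -4 + \left(-1 - 38\right) \left(78 + q\right) = -4 - 39 \left(78 + q\right) = -4 - \left(3042 + 39 q\right) = -3046 - 39 q$)
$\left(\frac{1}{34855 + 45052} - 10018\right) \left(\left(G{\left(X{\left(9 \right)} \right)} - 17955\right) - 47734\right) = \left(\frac{1}{34855 + 45052} - 10018\right) \left(\left(\left(-3046 - 39 \left(3 + 2 \cdot 9\right)\right) - 17955\right) - 47734\right) = \left(\frac{1}{79907} - 10018\right) \left(\left(\left(-3046 - 39 \left(3 + 18\right)\right) - 17955\right) - 47734\right) = \left(\frac{1}{79907} - 10018\right) \left(\left(\left(-3046 - 819\right) - 17955\right) - 47734\right) = - \frac{800508325 \left(\left(\left(-3046 - 819\right) - 17955\right) - 47734\right)}{79907} = - \frac{800508325 \left(\left(-3865 - 17955\right) - 47734\right)}{79907} = - \frac{800508325 \left(-21820 - 47734\right)}{79907} = \left(- \frac{800508325}{79907}\right) \left(-69554\right) = \frac{55678556037050}{79907}$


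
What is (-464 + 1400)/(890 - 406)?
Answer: 234/121 ≈ 1.9339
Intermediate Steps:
(-464 + 1400)/(890 - 406) = 936/484 = (1/484)*936 = 234/121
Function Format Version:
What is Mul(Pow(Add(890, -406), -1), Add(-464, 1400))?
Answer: Rational(234, 121) ≈ 1.9339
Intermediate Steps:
Mul(Pow(Add(890, -406), -1), Add(-464, 1400)) = Mul(Pow(484, -1), 936) = Mul(Rational(1, 484), 936) = Rational(234, 121)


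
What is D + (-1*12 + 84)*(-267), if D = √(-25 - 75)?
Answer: -19224 + 10*I ≈ -19224.0 + 10.0*I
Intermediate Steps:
D = 10*I (D = √(-100) = 10*I ≈ 10.0*I)
D + (-1*12 + 84)*(-267) = 10*I + (-1*12 + 84)*(-267) = 10*I + (-12 + 84)*(-267) = 10*I + 72*(-267) = 10*I - 19224 = -19224 + 10*I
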